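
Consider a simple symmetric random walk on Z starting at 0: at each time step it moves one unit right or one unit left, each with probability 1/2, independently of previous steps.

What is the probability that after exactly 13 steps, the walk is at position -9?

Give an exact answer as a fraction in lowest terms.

To reach position -9 after 13 steps: need 2 steps of +1 and 11 of -1.
Favorable paths: C(13,2) = 78
Total paths: 2^13 = 8192
P = 78/8192 = 39/4096

Answer: 39/4096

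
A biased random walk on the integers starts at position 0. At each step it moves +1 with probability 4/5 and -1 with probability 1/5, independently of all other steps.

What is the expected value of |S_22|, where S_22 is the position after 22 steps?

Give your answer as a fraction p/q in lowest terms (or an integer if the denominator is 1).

Answer: 31475310836311254/2384185791015625

Derivation:
S_22 takes values m ≡ 0 (mod 2) with |m| ≤ 22; P(S_22=m) = C(22,(22+m)/2) · (4/5)^((22+m)/2) · (1/5)^((22-m)/2).
Distribution: P(S=-22)=1/2384185791015625, P(S=-20)=88/2384185791015625, P(S=-18)=3696/2384185791015625, P(S=-16)=19712/476837158203125, P(S=-14)=374528/476837158203125, P(S=-12)=26966016/2384185791015625, P(S=-10)=305614848/2384185791015625, P(S=-8)=2794192896/2384185791015625, P(S=-6)=4191289344/476837158203125, P(S=-4)=26079133696/476837158203125, P(S=-2)=678057476096/2384185791015625, P(S=0)=2958796259328/2384185791015625, P(S=2)=10848919617536/2384185791015625, P(S=4)=6676258226176/476837158203125, P(S=6)=17167521153024/476837158203125, P(S=8)=183120225632256/2384185791015625, P(S=10)=320460394856448/2384185791015625, P(S=12)=452414675091456/2384185791015625, P(S=14)=100536594464768/476837158203125, P(S=16)=84662395338752/476837158203125, P(S=18)=253987186016256/2384185791015625, P(S=20)=96757023244288/2384185791015625, P(S=22)=17592186044416/2384185791015625
E[|S_22|] = Σ_m |m|·P(S_22=m) = 31475310836311254/2384185791015625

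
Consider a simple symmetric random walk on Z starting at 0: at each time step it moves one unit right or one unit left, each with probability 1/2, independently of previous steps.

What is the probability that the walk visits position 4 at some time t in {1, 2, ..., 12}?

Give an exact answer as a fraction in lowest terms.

Answer: 1093/4096

Derivation:
Count via complement. Let g(t,s) = #length-t paths at position s with S_1..S_t all ≠ 4.
g(t,s) = g(t-1,s-1) + g(t-1,s+1) for s ≠ 4; g(t,4) = 0.
t=0: g(0,0)=1
t=1: g(1,-1)=1 g(1,1)=1
t=2: g(2,-2)=1 g(2,0)=2 g(2,2)=1
t=3: g(3,-3)=1 g(3,-1)=3 g(3,1)=3 g(3,3)=1
t=4: g(4,-4)=1 g(4,-2)=4 g(4,0)=6 g(4,2)=4
t=5: g(5,-5)=1 g(5,-3)=5 g(5,-1)=10 g(5,1)=10 g(5,3)=4
t=6: g(6,-6)=1 g(6,-4)=6 g(6,-2)=15 g(6,0)=20 g(6,2)=14
t=7: g(7,-7)=1 g(7,-5)=7 g(7,-3)=21 g(7,-1)=35 g(7,1)=34 g(7,3)=14
t=8: g(8,-8)=1 g(8,-6)=8 g(8,-4)=28 g(8,-2)=56 g(8,0)=69 g(8,2)=48
t=9: g(9,-9)=1 g(9,-7)=9 g(9,-5)=36 g(9,-3)=84 g(9,-1)=125 g(9,1)=117 g(9,3)=48
t=10: g(10,-10)=1 g(10,-8)=10 g(10,-6)=45 g(10,-4)=120 g(10,-2)=209 g(10,0)=242 g(10,2)=165
t=11: g(11,-11)=1 g(11,-9)=11 g(11,-7)=55 g(11,-5)=165 g(11,-3)=329 g(11,-1)=451 g(11,1)=407 g(11,3)=165
t=12: g(12,-12)=1 g(12,-10)=12 g(12,-8)=66 g(12,-6)=220 g(12,-4)=494 g(12,-2)=780 g(12,0)=858 g(12,2)=572
Paths never hitting 4: Σ_s g(12,s) = 3003
Paths hitting 4: 2^12 - 3003 = 1093
P = 1093/4096 = 1093/4096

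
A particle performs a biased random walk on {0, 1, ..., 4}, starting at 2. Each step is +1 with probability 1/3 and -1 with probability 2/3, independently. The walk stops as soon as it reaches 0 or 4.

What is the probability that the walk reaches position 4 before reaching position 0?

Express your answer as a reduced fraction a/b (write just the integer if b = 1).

Answer: 1/5

Derivation:
Biased walk: p = 1/3, q = 2/3, r = q/p = 2
Gambler's ruin: P(hit 4 before 0 | start at 2) = (1 - r^a)/(1 - r^N)
r^2 = 4; r^4 = 16
P = (1 - 4) / (1 - 16) = -3 / -15 = 1/5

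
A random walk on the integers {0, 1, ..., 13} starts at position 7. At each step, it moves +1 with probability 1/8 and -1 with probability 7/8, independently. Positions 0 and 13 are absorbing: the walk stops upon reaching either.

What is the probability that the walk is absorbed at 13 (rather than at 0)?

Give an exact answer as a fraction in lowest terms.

Biased walk: p = 1/8, q = 7/8, r = q/p = 7
Gambler's ruin: P(hit 13 before 0 | start at 7) = (1 - r^a)/(1 - r^N)
r^7 = 823543; r^13 = 96889010407
P = (1 - 823543) / (1 - 96889010407) = -823542 / -96889010406 = 137257/16148168401

Answer: 137257/16148168401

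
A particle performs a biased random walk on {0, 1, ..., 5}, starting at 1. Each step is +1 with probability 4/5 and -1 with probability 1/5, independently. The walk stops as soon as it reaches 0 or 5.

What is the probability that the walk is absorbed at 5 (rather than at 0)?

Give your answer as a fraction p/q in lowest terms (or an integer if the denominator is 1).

Answer: 256/341

Derivation:
Biased walk: p = 4/5, q = 1/5, r = q/p = 1/4
Gambler's ruin: P(hit 5 before 0 | start at 1) = (1 - r^a)/(1 - r^N)
r^1 = 1/4; r^5 = 1/1024
P = (1 - 1/4) / (1 - 1/1024) = 3/4 / 1023/1024 = 256/341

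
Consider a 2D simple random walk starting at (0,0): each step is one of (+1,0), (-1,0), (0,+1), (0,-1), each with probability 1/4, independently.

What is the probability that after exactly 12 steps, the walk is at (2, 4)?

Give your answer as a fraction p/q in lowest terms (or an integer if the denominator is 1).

Answer: 5445/524288

Derivation:
Let h be the number of horizontal steps (so 12-h are vertical). To end at (2,4) need (h+2)/2 right-steps and ((12-h)+4)/2 up-steps.
Sum over h with 2 ≤ h ≤ 8, h ≡ 0 (mod 2), 12-h ≡ 0 (mod 2):
h=2: C(12,2)·C(2,2)·C(10,7) = 66·1·120 = 7920
h=4: C(12,4)·C(4,3)·C(8,6) = 495·4·28 = 55440
h=6: C(12,6)·C(6,4)·C(6,5) = 924·15·6 = 83160
h=8: C(12,8)·C(8,5)·C(4,4) = 495·56·1 = 27720
Total favorable: 174240
Total paths: 4^12 = 16777216
P = 174240/16777216 = 5445/524288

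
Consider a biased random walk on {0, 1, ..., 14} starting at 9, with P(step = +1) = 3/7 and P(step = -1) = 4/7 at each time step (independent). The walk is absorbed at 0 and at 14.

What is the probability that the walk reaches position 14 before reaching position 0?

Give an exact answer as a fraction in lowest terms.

Answer: 58918023/263652487

Derivation:
Biased walk: p = 3/7, q = 4/7, r = q/p = 4/3
Gambler's ruin: P(hit 14 before 0 | start at 9) = (1 - r^a)/(1 - r^N)
r^9 = 262144/19683; r^14 = 268435456/4782969
P = (1 - 262144/19683) / (1 - 268435456/4782969) = -242461/19683 / -263652487/4782969 = 58918023/263652487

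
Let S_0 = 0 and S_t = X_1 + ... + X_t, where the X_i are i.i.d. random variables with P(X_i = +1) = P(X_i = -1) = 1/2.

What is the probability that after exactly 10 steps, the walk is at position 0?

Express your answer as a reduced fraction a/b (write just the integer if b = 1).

To return to 0 after 10 steps: need exactly 5 steps of +1 and 5 of -1.
Favorable paths: C(10,5) = 252
Total paths: 2^10 = 1024
P = 252/1024 = 63/256

Answer: 63/256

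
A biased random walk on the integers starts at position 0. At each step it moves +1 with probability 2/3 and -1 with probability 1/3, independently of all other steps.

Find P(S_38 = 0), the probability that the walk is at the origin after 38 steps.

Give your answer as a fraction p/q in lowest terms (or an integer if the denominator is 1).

To be at 0 after 38 steps: need exactly 19 steps of +1 and 19 of -1.
Number of such sequences: C(38,19) = 35345263800
Each has probability (2/3)^19 · (1/3)^19 = 524288/1350851717672992089
P = 35345263800 · 524288/1350851717672992089 = 6177032555724800/450283905890997363

Answer: 6177032555724800/450283905890997363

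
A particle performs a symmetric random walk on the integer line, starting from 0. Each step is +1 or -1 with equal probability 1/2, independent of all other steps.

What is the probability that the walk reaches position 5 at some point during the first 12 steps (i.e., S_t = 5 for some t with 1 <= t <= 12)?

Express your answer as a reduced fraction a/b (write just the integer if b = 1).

Count via complement. Let g(t,s) = #length-t paths at position s with S_1..S_t all ≠ 5.
g(t,s) = g(t-1,s-1) + g(t-1,s+1) for s ≠ 5; g(t,5) = 0.
t=0: g(0,0)=1
t=1: g(1,-1)=1 g(1,1)=1
t=2: g(2,-2)=1 g(2,0)=2 g(2,2)=1
t=3: g(3,-3)=1 g(3,-1)=3 g(3,1)=3 g(3,3)=1
t=4: g(4,-4)=1 g(4,-2)=4 g(4,0)=6 g(4,2)=4 g(4,4)=1
t=5: g(5,-5)=1 g(5,-3)=5 g(5,-1)=10 g(5,1)=10 g(5,3)=5
t=6: g(6,-6)=1 g(6,-4)=6 g(6,-2)=15 g(6,0)=20 g(6,2)=15 g(6,4)=5
t=7: g(7,-7)=1 g(7,-5)=7 g(7,-3)=21 g(7,-1)=35 g(7,1)=35 g(7,3)=20
t=8: g(8,-8)=1 g(8,-6)=8 g(8,-4)=28 g(8,-2)=56 g(8,0)=70 g(8,2)=55 g(8,4)=20
t=9: g(9,-9)=1 g(9,-7)=9 g(9,-5)=36 g(9,-3)=84 g(9,-1)=126 g(9,1)=125 g(9,3)=75
t=10: g(10,-10)=1 g(10,-8)=10 g(10,-6)=45 g(10,-4)=120 g(10,-2)=210 g(10,0)=251 g(10,2)=200 g(10,4)=75
t=11: g(11,-11)=1 g(11,-9)=11 g(11,-7)=55 g(11,-5)=165 g(11,-3)=330 g(11,-1)=461 g(11,1)=451 g(11,3)=275
t=12: g(12,-12)=1 g(12,-10)=12 g(12,-8)=66 g(12,-6)=220 g(12,-4)=495 g(12,-2)=791 g(12,0)=912 g(12,2)=726 g(12,4)=275
Paths never hitting 5: Σ_s g(12,s) = 3498
Paths hitting 5: 2^12 - 3498 = 598
P = 598/4096 = 299/2048

Answer: 299/2048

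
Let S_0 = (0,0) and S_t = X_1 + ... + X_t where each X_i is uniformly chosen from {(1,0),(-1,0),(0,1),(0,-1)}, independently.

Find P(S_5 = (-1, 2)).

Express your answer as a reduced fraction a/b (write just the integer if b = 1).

Let h be the number of horizontal steps (so 5-h are vertical). To end at (-1,2) need (h-1)/2 right-steps and ((5-h)+2)/2 up-steps.
Sum over h with 1 ≤ h ≤ 3, h ≡ 1 (mod 2), 5-h ≡ 0 (mod 2):
h=1: C(5,1)·C(1,0)·C(4,3) = 5·1·4 = 20
h=3: C(5,3)·C(3,1)·C(2,2) = 10·3·1 = 30
Total favorable: 50
Total paths: 4^5 = 1024
P = 50/1024 = 25/512

Answer: 25/512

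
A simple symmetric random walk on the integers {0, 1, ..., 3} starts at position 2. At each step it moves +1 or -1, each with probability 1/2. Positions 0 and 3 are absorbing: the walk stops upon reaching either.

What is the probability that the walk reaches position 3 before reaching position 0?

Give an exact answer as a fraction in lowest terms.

Answer: 2/3

Derivation:
Symmetric walk (p = 1/2): the harmonic-function argument gives P(hit 3 before 0 | start at 2) = a/N.
P = 2/3 = 2/3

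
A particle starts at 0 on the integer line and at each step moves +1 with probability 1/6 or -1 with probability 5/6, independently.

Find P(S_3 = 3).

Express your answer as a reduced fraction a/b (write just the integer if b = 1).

Answer: 1/216

Derivation:
To reach position 3 after 3 steps: need 3 steps of +1 and 0 steps of -1.
Number of such sequences: C(3,3) = 1
Each has probability (1/6)^3 · (5/6)^0 = 1/216
P = 1 · 1/216 = 1/216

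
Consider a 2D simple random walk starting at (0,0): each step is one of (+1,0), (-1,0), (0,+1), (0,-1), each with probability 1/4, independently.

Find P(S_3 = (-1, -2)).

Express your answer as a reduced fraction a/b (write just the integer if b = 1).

Let h be the number of horizontal steps (so 3-h are vertical). To end at (-1,-2) need (h-1)/2 right-steps and ((3-h)-2)/2 up-steps.
Sum over h with 1 ≤ h ≤ 1, h ≡ 1 (mod 2), 3-h ≡ 0 (mod 2):
h=1: C(3,1)·C(1,0)·C(2,0) = 3·1·1 = 3
Total favorable: 3
Total paths: 4^3 = 64
P = 3/64 = 3/64

Answer: 3/64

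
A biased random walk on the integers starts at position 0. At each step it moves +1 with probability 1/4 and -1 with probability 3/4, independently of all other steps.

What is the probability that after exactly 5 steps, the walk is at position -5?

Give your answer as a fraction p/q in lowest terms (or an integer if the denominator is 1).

To reach position -5 after 5 steps: need 0 steps of +1 and 5 steps of -1.
Number of such sequences: C(5,0) = 1
Each has probability (1/4)^0 · (3/4)^5 = 243/1024
P = 1 · 243/1024 = 243/1024

Answer: 243/1024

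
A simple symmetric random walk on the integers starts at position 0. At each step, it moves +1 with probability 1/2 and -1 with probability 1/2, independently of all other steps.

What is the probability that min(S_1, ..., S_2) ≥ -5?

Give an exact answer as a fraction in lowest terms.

Answer: 1

Derivation:
Let f(t,s) = #length-t paths at position s with S_1..S_t all ≥ -5.
f(t,s) = f(t-1,s-1) + f(t-1,s+1) for s ≥ -5; f(t,s) = 0 for s < -5.
t=0: f(0,0)=1
t=1: f(1,-1)=1 f(1,1)=1
t=2: f(2,-2)=1 f(2,0)=2 f(2,2)=1
Σ_s f(2,s) = 4
P = 4/4 = 1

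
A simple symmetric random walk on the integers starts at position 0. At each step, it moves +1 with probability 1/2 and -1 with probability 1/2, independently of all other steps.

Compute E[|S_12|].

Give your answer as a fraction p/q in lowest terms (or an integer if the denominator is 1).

S_12 takes values m ≡ 0 (mod 2) with |m| ≤ 12; P(S_12=m) = C(12,(12+m)/2)/2^12.
Total paths: 2^12 = 4096
Distribution: P(S=-12)=1/4096, P(S=-10)=12/4096, P(S=-8)=66/4096, P(S=-6)=220/4096, P(S=-4)=495/4096, P(S=-2)=792/4096, P(S=0)=924/4096, P(S=2)=792/4096, P(S=4)=495/4096, P(S=6)=220/4096, P(S=8)=66/4096, P(S=10)=12/4096, P(S=12)=1/4096
E[|S_12|] = Σ_m |m|·P(S_12=m) = 11088/4096 = 693/256

Answer: 693/256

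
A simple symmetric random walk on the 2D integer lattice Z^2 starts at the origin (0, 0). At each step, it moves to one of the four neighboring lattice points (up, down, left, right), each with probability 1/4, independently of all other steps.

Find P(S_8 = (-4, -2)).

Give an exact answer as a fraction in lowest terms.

Let h be the number of horizontal steps (so 8-h are vertical). To end at (-4,-2) need (h-4)/2 right-steps and ((8-h)-2)/2 up-steps.
Sum over h with 4 ≤ h ≤ 6, h ≡ 0 (mod 2), 8-h ≡ 0 (mod 2):
h=4: C(8,4)·C(4,0)·C(4,1) = 70·1·4 = 280
h=6: C(8,6)·C(6,1)·C(2,0) = 28·6·1 = 168
Total favorable: 448
Total paths: 4^8 = 65536
P = 448/65536 = 7/1024

Answer: 7/1024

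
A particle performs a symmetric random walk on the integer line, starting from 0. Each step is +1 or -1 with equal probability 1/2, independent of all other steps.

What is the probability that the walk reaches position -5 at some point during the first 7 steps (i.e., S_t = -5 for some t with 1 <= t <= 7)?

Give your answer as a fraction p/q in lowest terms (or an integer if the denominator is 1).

Count via complement. Let g(t,s) = #length-t paths at position s with S_1..S_t all ≠ -5.
g(t,s) = g(t-1,s-1) + g(t-1,s+1) for s ≠ -5; g(t,-5) = 0.
t=0: g(0,0)=1
t=1: g(1,-1)=1 g(1,1)=1
t=2: g(2,-2)=1 g(2,0)=2 g(2,2)=1
t=3: g(3,-3)=1 g(3,-1)=3 g(3,1)=3 g(3,3)=1
t=4: g(4,-4)=1 g(4,-2)=4 g(4,0)=6 g(4,2)=4 g(4,4)=1
t=5: g(5,-3)=5 g(5,-1)=10 g(5,1)=10 g(5,3)=5 g(5,5)=1
t=6: g(6,-4)=5 g(6,-2)=15 g(6,0)=20 g(6,2)=15 g(6,4)=6 g(6,6)=1
t=7: g(7,-3)=20 g(7,-1)=35 g(7,1)=35 g(7,3)=21 g(7,5)=7 g(7,7)=1
Paths never hitting -5: Σ_s g(7,s) = 119
Paths hitting -5: 2^7 - 119 = 9
P = 9/128 = 9/128

Answer: 9/128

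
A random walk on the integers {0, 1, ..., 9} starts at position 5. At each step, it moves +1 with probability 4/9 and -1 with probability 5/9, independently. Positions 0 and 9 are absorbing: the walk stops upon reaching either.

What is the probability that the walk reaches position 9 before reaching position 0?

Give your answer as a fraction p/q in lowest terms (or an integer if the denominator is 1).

Biased walk: p = 4/9, q = 5/9, r = q/p = 5/4
Gambler's ruin: P(hit 9 before 0 | start at 5) = (1 - r^a)/(1 - r^N)
r^5 = 3125/1024; r^9 = 1953125/262144
P = (1 - 3125/1024) / (1 - 1953125/262144) = -2101/1024 / -1690981/262144 = 537856/1690981

Answer: 537856/1690981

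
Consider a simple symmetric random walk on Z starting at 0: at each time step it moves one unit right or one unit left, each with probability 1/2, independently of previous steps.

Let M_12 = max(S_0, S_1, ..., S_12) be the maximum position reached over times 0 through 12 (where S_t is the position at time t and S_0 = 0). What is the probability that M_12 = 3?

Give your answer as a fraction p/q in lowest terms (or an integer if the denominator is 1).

Answer: 495/4096

Derivation:
Let M_12 = max(S_0,...,S_12). Use the reflection principle: for j ≥ 1, #{paths with M_12 ≥ j} = #{S_12 ≥ j} + #{S_12 ≥ j+1}.
By reflection, #{M_12 ≥ 3} = #{S_12 ≥ 3} + #{S_12 ≥ 4} = 794 + 794 = 1588.
#{M_12 ≥ 4} = #{S_12 ≥ 4} + #{S_12 ≥ 5} = 794 + 299 = 1093.
#{M_12 = 3} = 1588 - 1093 = 495.
P(M_12 = 3) = 495/4096 = 495/4096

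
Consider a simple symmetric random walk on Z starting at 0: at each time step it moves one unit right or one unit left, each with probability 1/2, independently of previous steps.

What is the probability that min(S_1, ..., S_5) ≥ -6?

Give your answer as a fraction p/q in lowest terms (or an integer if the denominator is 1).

Let f(t,s) = #length-t paths at position s with S_1..S_t all ≥ -6.
f(t,s) = f(t-1,s-1) + f(t-1,s+1) for s ≥ -6; f(t,s) = 0 for s < -6.
t=0: f(0,0)=1
t=1: f(1,-1)=1 f(1,1)=1
t=2: f(2,-2)=1 f(2,0)=2 f(2,2)=1
t=3: f(3,-3)=1 f(3,-1)=3 f(3,1)=3 f(3,3)=1
t=4: f(4,-4)=1 f(4,-2)=4 f(4,0)=6 f(4,2)=4 f(4,4)=1
t=5: f(5,-5)=1 f(5,-3)=5 f(5,-1)=10 f(5,1)=10 f(5,3)=5 f(5,5)=1
Σ_s f(5,s) = 32
P = 32/32 = 1

Answer: 1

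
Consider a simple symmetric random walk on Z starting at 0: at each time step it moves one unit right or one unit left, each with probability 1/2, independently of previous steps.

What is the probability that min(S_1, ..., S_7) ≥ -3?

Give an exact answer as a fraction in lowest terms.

Let f(t,s) = #length-t paths at position s with S_1..S_t all ≥ -3.
f(t,s) = f(t-1,s-1) + f(t-1,s+1) for s ≥ -3; f(t,s) = 0 for s < -3.
t=0: f(0,0)=1
t=1: f(1,-1)=1 f(1,1)=1
t=2: f(2,-2)=1 f(2,0)=2 f(2,2)=1
t=3: f(3,-3)=1 f(3,-1)=3 f(3,1)=3 f(3,3)=1
t=4: f(4,-2)=4 f(4,0)=6 f(4,2)=4 f(4,4)=1
t=5: f(5,-3)=4 f(5,-1)=10 f(5,1)=10 f(5,3)=5 f(5,5)=1
t=6: f(6,-2)=14 f(6,0)=20 f(6,2)=15 f(6,4)=6 f(6,6)=1
t=7: f(7,-3)=14 f(7,-1)=34 f(7,1)=35 f(7,3)=21 f(7,5)=7 f(7,7)=1
Σ_s f(7,s) = 112
P = 112/128 = 7/8

Answer: 7/8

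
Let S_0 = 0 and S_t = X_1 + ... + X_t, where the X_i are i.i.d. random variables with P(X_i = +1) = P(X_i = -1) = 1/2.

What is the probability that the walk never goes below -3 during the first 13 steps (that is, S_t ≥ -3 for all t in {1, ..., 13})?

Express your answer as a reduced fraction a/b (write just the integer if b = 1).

Let f(t,s) = #length-t paths at position s with S_1..S_t all ≥ -3.
f(t,s) = f(t-1,s-1) + f(t-1,s+1) for s ≥ -3; f(t,s) = 0 for s < -3.
t=0: f(0,0)=1
t=1: f(1,-1)=1 f(1,1)=1
t=2: f(2,-2)=1 f(2,0)=2 f(2,2)=1
t=3: f(3,-3)=1 f(3,-1)=3 f(3,1)=3 f(3,3)=1
t=4: f(4,-2)=4 f(4,0)=6 f(4,2)=4 f(4,4)=1
t=5: f(5,-3)=4 f(5,-1)=10 f(5,1)=10 f(5,3)=5 f(5,5)=1
t=6: f(6,-2)=14 f(6,0)=20 f(6,2)=15 f(6,4)=6 f(6,6)=1
t=7: f(7,-3)=14 f(7,-1)=34 f(7,1)=35 f(7,3)=21 f(7,5)=7 f(7,7)=1
t=8: f(8,-2)=48 f(8,0)=69 f(8,2)=56 f(8,4)=28 f(8,6)=8 f(8,8)=1
t=9: f(9,-3)=48 f(9,-1)=117 f(9,1)=125 f(9,3)=84 f(9,5)=36 f(9,7)=9 f(9,9)=1
t=10: f(10,-2)=165 f(10,0)=242 f(10,2)=209 f(10,4)=120 f(10,6)=45 f(10,8)=10 f(10,10)=1
t=11: f(11,-3)=165 f(11,-1)=407 f(11,1)=451 f(11,3)=329 f(11,5)=165 f(11,7)=55 f(11,9)=11 f(11,11)=1
t=12: f(12,-2)=572 f(12,0)=858 f(12,2)=780 f(12,4)=494 f(12,6)=220 f(12,8)=66 f(12,10)=12 f(12,12)=1
t=13: f(13,-3)=572 f(13,-1)=1430 f(13,1)=1638 f(13,3)=1274 f(13,5)=714 f(13,7)=286 f(13,9)=78 f(13,11)=13 f(13,13)=1
Σ_s f(13,s) = 6006
P = 6006/8192 = 3003/4096

Answer: 3003/4096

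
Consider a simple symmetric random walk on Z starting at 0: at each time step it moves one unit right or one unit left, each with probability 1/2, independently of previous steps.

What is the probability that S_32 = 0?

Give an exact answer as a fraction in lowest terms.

Answer: 300540195/2147483648

Derivation:
To return to 0 after 32 steps: need exactly 16 steps of +1 and 16 of -1.
Favorable paths: C(32,16) = 601080390
Total paths: 2^32 = 4294967296
P = 601080390/4294967296 = 300540195/2147483648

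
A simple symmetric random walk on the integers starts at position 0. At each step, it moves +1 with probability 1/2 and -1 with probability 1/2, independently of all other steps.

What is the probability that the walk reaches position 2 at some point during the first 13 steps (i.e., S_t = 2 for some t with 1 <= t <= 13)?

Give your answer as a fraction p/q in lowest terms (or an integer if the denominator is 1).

Answer: 595/1024

Derivation:
Count via complement. Let g(t,s) = #length-t paths at position s with S_1..S_t all ≠ 2.
g(t,s) = g(t-1,s-1) + g(t-1,s+1) for s ≠ 2; g(t,2) = 0.
t=0: g(0,0)=1
t=1: g(1,-1)=1 g(1,1)=1
t=2: g(2,-2)=1 g(2,0)=2
t=3: g(3,-3)=1 g(3,-1)=3 g(3,1)=2
t=4: g(4,-4)=1 g(4,-2)=4 g(4,0)=5
t=5: g(5,-5)=1 g(5,-3)=5 g(5,-1)=9 g(5,1)=5
t=6: g(6,-6)=1 g(6,-4)=6 g(6,-2)=14 g(6,0)=14
t=7: g(7,-7)=1 g(7,-5)=7 g(7,-3)=20 g(7,-1)=28 g(7,1)=14
t=8: g(8,-8)=1 g(8,-6)=8 g(8,-4)=27 g(8,-2)=48 g(8,0)=42
t=9: g(9,-9)=1 g(9,-7)=9 g(9,-5)=35 g(9,-3)=75 g(9,-1)=90 g(9,1)=42
t=10: g(10,-10)=1 g(10,-8)=10 g(10,-6)=44 g(10,-4)=110 g(10,-2)=165 g(10,0)=132
t=11: g(11,-11)=1 g(11,-9)=11 g(11,-7)=54 g(11,-5)=154 g(11,-3)=275 g(11,-1)=297 g(11,1)=132
t=12: g(12,-12)=1 g(12,-10)=12 g(12,-8)=65 g(12,-6)=208 g(12,-4)=429 g(12,-2)=572 g(12,0)=429
t=13: g(13,-13)=1 g(13,-11)=13 g(13,-9)=77 g(13,-7)=273 g(13,-5)=637 g(13,-3)=1001 g(13,-1)=1001 g(13,1)=429
Paths never hitting 2: Σ_s g(13,s) = 3432
Paths hitting 2: 2^13 - 3432 = 4760
P = 4760/8192 = 595/1024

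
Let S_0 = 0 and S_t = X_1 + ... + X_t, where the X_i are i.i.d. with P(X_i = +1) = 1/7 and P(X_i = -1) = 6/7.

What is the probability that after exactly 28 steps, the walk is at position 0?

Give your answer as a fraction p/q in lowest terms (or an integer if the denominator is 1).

To be at 0 after 28 steps: need exactly 14 steps of +1 and 14 of -1.
Number of such sequences: C(28,14) = 40116600
Each has probability (1/7)^14 · (6/7)^14 = 78364164096/459986536544739960976801
P = 40116600 · 78364164096/459986536544739960976801 = 3143703825373593600/459986536544739960976801

Answer: 3143703825373593600/459986536544739960976801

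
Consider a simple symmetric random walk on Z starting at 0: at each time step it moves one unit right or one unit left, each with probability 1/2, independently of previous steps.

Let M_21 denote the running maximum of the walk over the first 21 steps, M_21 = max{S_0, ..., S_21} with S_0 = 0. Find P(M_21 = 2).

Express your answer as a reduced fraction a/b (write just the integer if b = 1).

Answer: 146965/1048576

Derivation:
Let M_21 = max(S_0,...,S_21). Use the reflection principle: for j ≥ 1, #{paths with M_21 ≥ j} = #{S_21 ≥ j} + #{S_21 ≥ j+1}.
By reflection, #{M_21 ≥ 2} = #{S_21 ≥ 2} + #{S_21 ≥ 3} = 695860 + 695860 = 1391720.
#{M_21 ≥ 3} = #{S_21 ≥ 3} + #{S_21 ≥ 4} = 695860 + 401930 = 1097790.
#{M_21 = 2} = 1391720 - 1097790 = 293930.
P(M_21 = 2) = 293930/2097152 = 146965/1048576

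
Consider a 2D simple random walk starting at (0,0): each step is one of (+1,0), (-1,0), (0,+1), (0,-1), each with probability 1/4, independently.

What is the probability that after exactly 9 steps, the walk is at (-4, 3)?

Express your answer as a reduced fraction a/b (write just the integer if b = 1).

Let h be the number of horizontal steps (so 9-h are vertical). To end at (-4,3) need (h-4)/2 right-steps and ((9-h)+3)/2 up-steps.
Sum over h with 4 ≤ h ≤ 6, h ≡ 0 (mod 2), 9-h ≡ 1 (mod 2):
h=4: C(9,4)·C(4,0)·C(5,4) = 126·1·5 = 630
h=6: C(9,6)·C(6,1)·C(3,3) = 84·6·1 = 504
Total favorable: 1134
Total paths: 4^9 = 262144
P = 1134/262144 = 567/131072

Answer: 567/131072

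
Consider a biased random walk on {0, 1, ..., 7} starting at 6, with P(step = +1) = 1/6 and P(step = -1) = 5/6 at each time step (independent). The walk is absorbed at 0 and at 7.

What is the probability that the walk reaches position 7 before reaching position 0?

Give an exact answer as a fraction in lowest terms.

Biased walk: p = 1/6, q = 5/6, r = q/p = 5
Gambler's ruin: P(hit 7 before 0 | start at 6) = (1 - r^a)/(1 - r^N)
r^6 = 15625; r^7 = 78125
P = (1 - 15625) / (1 - 78125) = -15624 / -78124 = 3906/19531

Answer: 3906/19531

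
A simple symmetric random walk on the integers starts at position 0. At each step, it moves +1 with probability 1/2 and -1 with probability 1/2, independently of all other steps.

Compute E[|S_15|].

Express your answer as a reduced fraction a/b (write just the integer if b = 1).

S_15 takes values m ≡ 1 (mod 2) with |m| ≤ 15; P(S_15=m) = C(15,(15+m)/2)/2^15.
Total paths: 2^15 = 32768
Distribution: P(S=-15)=1/32768, P(S=-13)=15/32768, P(S=-11)=105/32768, P(S=-9)=455/32768, P(S=-7)=1365/32768, P(S=-5)=3003/32768, P(S=-3)=5005/32768, P(S=-1)=6435/32768, P(S=1)=6435/32768, P(S=3)=5005/32768, P(S=5)=3003/32768, P(S=7)=1365/32768, P(S=9)=455/32768, P(S=11)=105/32768, P(S=13)=15/32768, P(S=15)=1/32768
E[|S_15|] = Σ_m |m|·P(S_15=m) = 102960/32768 = 6435/2048

Answer: 6435/2048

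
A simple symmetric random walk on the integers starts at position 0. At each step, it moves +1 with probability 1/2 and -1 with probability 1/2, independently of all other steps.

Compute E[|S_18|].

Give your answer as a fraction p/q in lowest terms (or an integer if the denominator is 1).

Answer: 109395/32768

Derivation:
S_18 takes values m ≡ 0 (mod 2) with |m| ≤ 18; P(S_18=m) = C(18,(18+m)/2)/2^18.
Total paths: 2^18 = 262144
Distribution: P(S=-18)=1/262144, P(S=-16)=18/262144, P(S=-14)=153/262144, P(S=-12)=816/262144, P(S=-10)=3060/262144, P(S=-8)=8568/262144, P(S=-6)=18564/262144, P(S=-4)=31824/262144, P(S=-2)=43758/262144, P(S=0)=48620/262144, P(S=2)=43758/262144, P(S=4)=31824/262144, P(S=6)=18564/262144, P(S=8)=8568/262144, P(S=10)=3060/262144, P(S=12)=816/262144, P(S=14)=153/262144, P(S=16)=18/262144, P(S=18)=1/262144
E[|S_18|] = Σ_m |m|·P(S_18=m) = 875160/262144 = 109395/32768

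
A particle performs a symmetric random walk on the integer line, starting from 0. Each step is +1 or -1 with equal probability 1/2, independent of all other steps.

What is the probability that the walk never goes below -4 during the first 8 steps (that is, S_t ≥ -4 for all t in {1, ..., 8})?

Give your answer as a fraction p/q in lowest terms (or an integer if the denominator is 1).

Answer: 119/128

Derivation:
Let f(t,s) = #length-t paths at position s with S_1..S_t all ≥ -4.
f(t,s) = f(t-1,s-1) + f(t-1,s+1) for s ≥ -4; f(t,s) = 0 for s < -4.
t=0: f(0,0)=1
t=1: f(1,-1)=1 f(1,1)=1
t=2: f(2,-2)=1 f(2,0)=2 f(2,2)=1
t=3: f(3,-3)=1 f(3,-1)=3 f(3,1)=3 f(3,3)=1
t=4: f(4,-4)=1 f(4,-2)=4 f(4,0)=6 f(4,2)=4 f(4,4)=1
t=5: f(5,-3)=5 f(5,-1)=10 f(5,1)=10 f(5,3)=5 f(5,5)=1
t=6: f(6,-4)=5 f(6,-2)=15 f(6,0)=20 f(6,2)=15 f(6,4)=6 f(6,6)=1
t=7: f(7,-3)=20 f(7,-1)=35 f(7,1)=35 f(7,3)=21 f(7,5)=7 f(7,7)=1
t=8: f(8,-4)=20 f(8,-2)=55 f(8,0)=70 f(8,2)=56 f(8,4)=28 f(8,6)=8 f(8,8)=1
Σ_s f(8,s) = 238
P = 238/256 = 119/128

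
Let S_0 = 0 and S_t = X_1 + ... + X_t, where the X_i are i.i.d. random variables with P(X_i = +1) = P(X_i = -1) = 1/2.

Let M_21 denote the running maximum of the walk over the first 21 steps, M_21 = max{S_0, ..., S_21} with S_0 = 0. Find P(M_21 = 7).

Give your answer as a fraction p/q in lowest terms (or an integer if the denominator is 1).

Let M_21 = max(S_0,...,S_21). Use the reflection principle: for j ≥ 1, #{paths with M_21 ≥ j} = #{S_21 ≥ j} + #{S_21 ≥ j+1}.
By reflection, #{M_21 ≥ 7} = #{S_21 ≥ 7} + #{S_21 ≥ 8} = 198440 + 82160 = 280600.
#{M_21 ≥ 8} = #{S_21 ≥ 8} + #{S_21 ≥ 9} = 82160 + 82160 = 164320.
#{M_21 = 7} = 280600 - 164320 = 116280.
P(M_21 = 7) = 116280/2097152 = 14535/262144

Answer: 14535/262144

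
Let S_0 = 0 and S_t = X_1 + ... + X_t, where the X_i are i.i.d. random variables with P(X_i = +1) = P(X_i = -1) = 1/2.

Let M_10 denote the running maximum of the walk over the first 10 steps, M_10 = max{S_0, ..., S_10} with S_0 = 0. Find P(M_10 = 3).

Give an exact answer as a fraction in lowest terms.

Answer: 15/128

Derivation:
Let M_10 = max(S_0,...,S_10). Use the reflection principle: for j ≥ 1, #{paths with M_10 ≥ j} = #{S_10 ≥ j} + #{S_10 ≥ j+1}.
By reflection, #{M_10 ≥ 3} = #{S_10 ≥ 3} + #{S_10 ≥ 4} = 176 + 176 = 352.
#{M_10 ≥ 4} = #{S_10 ≥ 4} + #{S_10 ≥ 5} = 176 + 56 = 232.
#{M_10 = 3} = 352 - 232 = 120.
P(M_10 = 3) = 120/1024 = 15/128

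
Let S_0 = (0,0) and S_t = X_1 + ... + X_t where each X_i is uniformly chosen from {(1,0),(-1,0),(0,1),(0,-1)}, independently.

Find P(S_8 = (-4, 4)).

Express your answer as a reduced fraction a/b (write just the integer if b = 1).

Answer: 35/32768

Derivation:
Let h be the number of horizontal steps (so 8-h are vertical). To end at (-4,4) need (h-4)/2 right-steps and ((8-h)+4)/2 up-steps.
Sum over h with 4 ≤ h ≤ 4, h ≡ 0 (mod 2), 8-h ≡ 0 (mod 2):
h=4: C(8,4)·C(4,0)·C(4,4) = 70·1·1 = 70
Total favorable: 70
Total paths: 4^8 = 65536
P = 70/65536 = 35/32768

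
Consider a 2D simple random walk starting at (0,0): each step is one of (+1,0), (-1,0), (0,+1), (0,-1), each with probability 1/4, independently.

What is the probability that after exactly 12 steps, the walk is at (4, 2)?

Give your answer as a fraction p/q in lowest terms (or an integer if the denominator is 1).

Let h be the number of horizontal steps (so 12-h are vertical). To end at (4,2) need (h+4)/2 right-steps and ((12-h)+2)/2 up-steps.
Sum over h with 4 ≤ h ≤ 10, h ≡ 0 (mod 2), 12-h ≡ 0 (mod 2):
h=4: C(12,4)·C(4,4)·C(8,5) = 495·1·56 = 27720
h=6: C(12,6)·C(6,5)·C(6,4) = 924·6·15 = 83160
h=8: C(12,8)·C(8,6)·C(4,3) = 495·28·4 = 55440
h=10: C(12,10)·C(10,7)·C(2,2) = 66·120·1 = 7920
Total favorable: 174240
Total paths: 4^12 = 16777216
P = 174240/16777216 = 5445/524288

Answer: 5445/524288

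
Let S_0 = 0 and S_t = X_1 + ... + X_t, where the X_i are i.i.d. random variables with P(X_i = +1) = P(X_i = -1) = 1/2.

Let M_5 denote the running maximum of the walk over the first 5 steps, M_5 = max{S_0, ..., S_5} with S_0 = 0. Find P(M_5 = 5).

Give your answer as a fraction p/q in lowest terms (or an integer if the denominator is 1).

Let M_5 = max(S_0,...,S_5). Use the reflection principle: for j ≥ 1, #{paths with M_5 ≥ j} = #{S_5 ≥ j} + #{S_5 ≥ j+1}.
By reflection, #{M_5 ≥ 5} = #{S_5 ≥ 5} + #{S_5 ≥ 6} = 1 + 0 = 1.
#{M_5 ≥ 6} = #{S_5 ≥ 6} + #{S_5 ≥ 7} = 0 + 0 = 0.
#{M_5 = 5} = 1 - 0 = 1.
P(M_5 = 5) = 1/32 = 1/32

Answer: 1/32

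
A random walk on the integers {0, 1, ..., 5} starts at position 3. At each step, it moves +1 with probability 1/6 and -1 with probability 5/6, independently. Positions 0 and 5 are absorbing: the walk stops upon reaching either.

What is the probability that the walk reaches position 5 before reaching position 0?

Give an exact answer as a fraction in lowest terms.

Answer: 31/781

Derivation:
Biased walk: p = 1/6, q = 5/6, r = q/p = 5
Gambler's ruin: P(hit 5 before 0 | start at 3) = (1 - r^a)/(1 - r^N)
r^3 = 125; r^5 = 3125
P = (1 - 125) / (1 - 3125) = -124 / -3124 = 31/781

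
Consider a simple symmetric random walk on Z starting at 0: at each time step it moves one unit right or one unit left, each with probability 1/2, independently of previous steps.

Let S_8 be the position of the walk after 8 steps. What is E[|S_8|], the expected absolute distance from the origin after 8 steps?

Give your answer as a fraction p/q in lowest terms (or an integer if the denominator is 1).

S_8 takes values m ≡ 0 (mod 2) with |m| ≤ 8; P(S_8=m) = C(8,(8+m)/2)/2^8.
Total paths: 2^8 = 256
Distribution: P(S=-8)=1/256, P(S=-6)=8/256, P(S=-4)=28/256, P(S=-2)=56/256, P(S=0)=70/256, P(S=2)=56/256, P(S=4)=28/256, P(S=6)=8/256, P(S=8)=1/256
E[|S_8|] = Σ_m |m|·P(S_8=m) = 560/256 = 35/16

Answer: 35/16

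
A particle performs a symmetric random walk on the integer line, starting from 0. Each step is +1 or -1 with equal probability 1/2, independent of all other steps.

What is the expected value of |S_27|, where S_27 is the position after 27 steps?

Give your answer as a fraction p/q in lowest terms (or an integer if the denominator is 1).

S_27 takes values m ≡ 1 (mod 2) with |m| ≤ 27; P(S_27=m) = C(27,(27+m)/2)/2^27.
Total paths: 2^27 = 134217728
Distribution: P(S=-27)=1/134217728, P(S=-25)=27/134217728, P(S=-23)=351/134217728, P(S=-21)=2925/134217728, P(S=-19)=17550/134217728, P(S=-17)=80730/134217728, P(S=-15)=296010/134217728, P(S=-13)=888030/134217728, P(S=-11)=2220075/134217728, P(S=-9)=4686825/134217728, P(S=-7)=8436285/134217728, P(S=-5)=13037895/134217728, P(S=-3)=17383860/134217728, P(S=-1)=20058300/134217728, P(S=1)=20058300/134217728, P(S=3)=17383860/134217728, P(S=5)=13037895/134217728, P(S=7)=8436285/134217728, P(S=9)=4686825/134217728, P(S=11)=2220075/134217728, P(S=13)=888030/134217728, P(S=15)=296010/134217728, P(S=17)=80730/134217728, P(S=19)=17550/134217728, P(S=21)=2925/134217728, P(S=23)=351/134217728, P(S=25)=27/134217728, P(S=27)=1/134217728
E[|S_27|] = Σ_m |m|·P(S_27=m) = 561632400/134217728 = 35102025/8388608

Answer: 35102025/8388608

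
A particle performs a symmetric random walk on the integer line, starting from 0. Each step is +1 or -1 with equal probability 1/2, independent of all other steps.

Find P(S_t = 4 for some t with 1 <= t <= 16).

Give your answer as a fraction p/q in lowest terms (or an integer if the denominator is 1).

Answer: 10889/32768

Derivation:
Count via complement. Let g(t,s) = #length-t paths at position s with S_1..S_t all ≠ 4.
g(t,s) = g(t-1,s-1) + g(t-1,s+1) for s ≠ 4; g(t,4) = 0.
t=0: g(0,0)=1
t=1: g(1,-1)=1 g(1,1)=1
t=2: g(2,-2)=1 g(2,0)=2 g(2,2)=1
t=3: g(3,-3)=1 g(3,-1)=3 g(3,1)=3 g(3,3)=1
t=4: g(4,-4)=1 g(4,-2)=4 g(4,0)=6 g(4,2)=4
t=5: g(5,-5)=1 g(5,-3)=5 g(5,-1)=10 g(5,1)=10 g(5,3)=4
t=6: g(6,-6)=1 g(6,-4)=6 g(6,-2)=15 g(6,0)=20 g(6,2)=14
t=7: g(7,-7)=1 g(7,-5)=7 g(7,-3)=21 g(7,-1)=35 g(7,1)=34 g(7,3)=14
t=8: g(8,-8)=1 g(8,-6)=8 g(8,-4)=28 g(8,-2)=56 g(8,0)=69 g(8,2)=48
t=9: g(9,-9)=1 g(9,-7)=9 g(9,-5)=36 g(9,-3)=84 g(9,-1)=125 g(9,1)=117 g(9,3)=48
t=10: g(10,-10)=1 g(10,-8)=10 g(10,-6)=45 g(10,-4)=120 g(10,-2)=209 g(10,0)=242 g(10,2)=165
t=11: g(11,-11)=1 g(11,-9)=11 g(11,-7)=55 g(11,-5)=165 g(11,-3)=329 g(11,-1)=451 g(11,1)=407 g(11,3)=165
t=12: g(12,-12)=1 g(12,-10)=12 g(12,-8)=66 g(12,-6)=220 g(12,-4)=494 g(12,-2)=780 g(12,0)=858 g(12,2)=572
t=13: g(13,-13)=1 g(13,-11)=13 g(13,-9)=78 g(13,-7)=286 g(13,-5)=714 g(13,-3)=1274 g(13,-1)=1638 g(13,1)=1430 g(13,3)=572
t=14: g(14,-14)=1 g(14,-12)=14 g(14,-10)=91 g(14,-8)=364 g(14,-6)=1000 g(14,-4)=1988 g(14,-2)=2912 g(14,0)=3068 g(14,2)=2002
t=15: g(15,-15)=1 g(15,-13)=15 g(15,-11)=105 g(15,-9)=455 g(15,-7)=1364 g(15,-5)=2988 g(15,-3)=4900 g(15,-1)=5980 g(15,1)=5070 g(15,3)=2002
t=16: g(16,-16)=1 g(16,-14)=16 g(16,-12)=120 g(16,-10)=560 g(16,-8)=1819 g(16,-6)=4352 g(16,-4)=7888 g(16,-2)=10880 g(16,0)=11050 g(16,2)=7072
Paths never hitting 4: Σ_s g(16,s) = 43758
Paths hitting 4: 2^16 - 43758 = 21778
P = 21778/65536 = 10889/32768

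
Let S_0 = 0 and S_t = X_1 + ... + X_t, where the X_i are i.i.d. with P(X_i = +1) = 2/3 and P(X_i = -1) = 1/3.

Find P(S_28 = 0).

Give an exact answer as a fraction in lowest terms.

Answer: 24343347200/847288609443

Derivation:
To reach position 0 after 28 steps: need 14 steps of +1 and 14 steps of -1.
Number of such sequences: C(28,14) = 40116600
Each has probability (2/3)^14 · (1/3)^14 = 16384/22876792454961
P = 40116600 · 16384/22876792454961 = 24343347200/847288609443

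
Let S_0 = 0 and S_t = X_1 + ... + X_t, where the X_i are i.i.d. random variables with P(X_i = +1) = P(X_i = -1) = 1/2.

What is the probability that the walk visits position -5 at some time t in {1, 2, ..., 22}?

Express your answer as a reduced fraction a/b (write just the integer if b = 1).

Count via complement. Let g(t,s) = #length-t paths at position s with S_1..S_t all ≠ -5.
g(t,s) = g(t-1,s-1) + g(t-1,s+1) for s ≠ -5; g(t,-5) = 0.
t=0: g(0,0)=1
t=1: g(1,-1)=1 g(1,1)=1
t=2: g(2,-2)=1 g(2,0)=2 g(2,2)=1
t=3: g(3,-3)=1 g(3,-1)=3 g(3,1)=3 g(3,3)=1
t=4: g(4,-4)=1 g(4,-2)=4 g(4,0)=6 g(4,2)=4 g(4,4)=1
t=5: g(5,-3)=5 g(5,-1)=10 g(5,1)=10 g(5,3)=5 g(5,5)=1
t=6: g(6,-4)=5 g(6,-2)=15 g(6,0)=20 g(6,2)=15 g(6,4)=6 g(6,6)=1
t=7: g(7,-3)=20 g(7,-1)=35 g(7,1)=35 g(7,3)=21 g(7,5)=7 g(7,7)=1
t=8: g(8,-4)=20 g(8,-2)=55 g(8,0)=70 g(8,2)=56 g(8,4)=28 g(8,6)=8 g(8,8)=1
t=9: g(9,-3)=75 g(9,-1)=125 g(9,1)=126 g(9,3)=84 g(9,5)=36 g(9,7)=9 g(9,9)=1
t=10: g(10,-4)=75 g(10,-2)=200 g(10,0)=251 g(10,2)=210 g(10,4)=120 g(10,6)=45 g(10,8)=10 g(10,10)=1
t=11: g(11,-3)=275 g(11,-1)=451 g(11,1)=461 g(11,3)=330 g(11,5)=165 g(11,7)=55 g(11,9)=11 g(11,11)=1
t=12: g(12,-4)=275 g(12,-2)=726 g(12,0)=912 g(12,2)=791 g(12,4)=495 g(12,6)=220 g(12,8)=66 g(12,10)=12 g(12,12)=1
t=13: g(13,-3)=1001 g(13,-1)=1638 g(13,1)=1703 g(13,3)=1286 g(13,5)=715 g(13,7)=286 g(13,9)=78 g(13,11)=13 g(13,13)=1
t=14: g(14,-4)=1001 g(14,-2)=2639 g(14,0)=3341 g(14,2)=2989 g(14,4)=2001 g(14,6)=1001 g(14,8)=364 g(14,10)=91 g(14,12)=14 g(14,14)=1
t=15: g(15,-3)=3640 g(15,-1)=5980 g(15,1)=6330 g(15,3)=4990 g(15,5)=3002 g(15,7)=1365 g(15,9)=455 g(15,11)=105 g(15,13)=15 g(15,15)=1
t=16: g(16,-4)=3640 g(16,-2)=9620 g(16,0)=12310 g(16,2)=11320 g(16,4)=7992 g(16,6)=4367 g(16,8)=1820 g(16,10)=560 g(16,12)=120 g(16,14)=16 g(16,16)=1
t=17: g(17,-3)=13260 g(17,-1)=21930 g(17,1)=23630 g(17,3)=19312 g(17,5)=12359 g(17,7)=6187 g(17,9)=2380 g(17,11)=680 g(17,13)=136 g(17,15)=17 g(17,17)=1
t=18: g(18,-4)=13260 g(18,-2)=35190 g(18,0)=45560 g(18,2)=42942 g(18,4)=31671 g(18,6)=18546 g(18,8)=8567 g(18,10)=3060 g(18,12)=816 g(18,14)=153 g(18,16)=18 g(18,18)=1
t=19: g(19,-3)=48450 g(19,-1)=80750 g(19,1)=88502 g(19,3)=74613 g(19,5)=50217 g(19,7)=27113 g(19,9)=11627 g(19,11)=3876 g(19,13)=969 g(19,15)=171 g(19,17)=19 g(19,19)=1
t=20: g(20,-4)=48450 g(20,-2)=129200 g(20,0)=169252 g(20,2)=163115 g(20,4)=124830 g(20,6)=77330 g(20,8)=38740 g(20,10)=15503 g(20,12)=4845 g(20,14)=1140 g(20,16)=190 g(20,18)=20 g(20,20)=1
t=21: g(21,-3)=177650 g(21,-1)=298452 g(21,1)=332367 g(21,3)=287945 g(21,5)=202160 g(21,7)=116070 g(21,9)=54243 g(21,11)=20348 g(21,13)=5985 g(21,15)=1330 g(21,17)=210 g(21,19)=21 g(21,21)=1
t=22: g(22,-4)=177650 g(22,-2)=476102 g(22,0)=630819 g(22,2)=620312 g(22,4)=490105 g(22,6)=318230 g(22,8)=170313 g(22,10)=74591 g(22,12)=26333 g(22,14)=7315 g(22,16)=1540 g(22,18)=231 g(22,20)=22 g(22,22)=1
Paths never hitting -5: Σ_s g(22,s) = 2993564
Paths hitting -5: 2^22 - 2993564 = 1200740
P = 1200740/4194304 = 300185/1048576

Answer: 300185/1048576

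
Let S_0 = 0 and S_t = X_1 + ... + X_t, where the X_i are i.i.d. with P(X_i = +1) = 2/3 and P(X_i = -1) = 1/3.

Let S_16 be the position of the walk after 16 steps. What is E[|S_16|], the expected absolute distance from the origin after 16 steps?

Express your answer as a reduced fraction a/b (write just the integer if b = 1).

Answer: 80595056/14348907

Derivation:
S_16 takes values m ≡ 0 (mod 2) with |m| ≤ 16; P(S_16=m) = C(16,(16+m)/2) · (2/3)^((16+m)/2) · (1/3)^((16-m)/2).
Distribution: P(S=-16)=1/43046721, P(S=-14)=32/43046721, P(S=-12)=160/14348907, P(S=-10)=4480/43046721, P(S=-8)=29120/43046721, P(S=-6)=46592/14348907, P(S=-4)=512512/43046721, P(S=-2)=1464320/43046721, P(S=0)=366080/4782969, P(S=2)=5857280/43046721, P(S=4)=8200192/43046721, P(S=6)=2981888/14348907, P(S=8)=7454720/43046721, P(S=10)=4587520/43046721, P(S=12)=655360/14348907, P(S=14)=524288/43046721, P(S=16)=65536/43046721
E[|S_16|] = Σ_m |m|·P(S_16=m) = 80595056/14348907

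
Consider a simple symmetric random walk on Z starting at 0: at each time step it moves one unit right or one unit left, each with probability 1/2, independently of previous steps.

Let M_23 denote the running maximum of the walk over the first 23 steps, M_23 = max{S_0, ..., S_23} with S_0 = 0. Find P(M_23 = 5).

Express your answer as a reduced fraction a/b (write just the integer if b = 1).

Let M_23 = max(S_0,...,S_23). Use the reflection principle: for j ≥ 1, #{paths with M_23 ≥ j} = #{S_23 ≥ j} + #{S_23 ≥ j+1}.
By reflection, #{M_23 ≥ 5} = #{S_23 ≥ 5} + #{S_23 ≥ 6} = 1698160 + 880970 = 2579130.
#{M_23 ≥ 6} = #{S_23 ≥ 6} + #{S_23 ≥ 7} = 880970 + 880970 = 1761940.
#{M_23 = 5} = 2579130 - 1761940 = 817190.
P(M_23 = 5) = 817190/8388608 = 408595/4194304

Answer: 408595/4194304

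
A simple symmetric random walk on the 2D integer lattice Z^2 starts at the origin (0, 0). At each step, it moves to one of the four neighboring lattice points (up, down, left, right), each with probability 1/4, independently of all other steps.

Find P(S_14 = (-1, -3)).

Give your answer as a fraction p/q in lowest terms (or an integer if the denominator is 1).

Let h be the number of horizontal steps (so 14-h are vertical). To end at (-1,-3) need (h-1)/2 right-steps and ((14-h)-3)/2 up-steps.
Sum over h with 1 ≤ h ≤ 11, h ≡ 1 (mod 2), 14-h ≡ 1 (mod 2):
h=1: C(14,1)·C(1,0)·C(13,5) = 14·1·1287 = 18018
h=3: C(14,3)·C(3,1)·C(11,4) = 364·3·330 = 360360
h=5: C(14,5)·C(5,2)·C(9,3) = 2002·10·84 = 1681680
h=7: C(14,7)·C(7,3)·C(7,2) = 3432·35·21 = 2522520
h=9: C(14,9)·C(9,4)·C(5,1) = 2002·126·5 = 1261260
h=11: C(14,11)·C(11,5)·C(3,0) = 364·462·1 = 168168
Total favorable: 6012006
Total paths: 4^14 = 268435456
P = 6012006/268435456 = 3006003/134217728

Answer: 3006003/134217728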